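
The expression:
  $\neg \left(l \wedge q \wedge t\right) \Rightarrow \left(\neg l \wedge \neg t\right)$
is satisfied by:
  {q: True, t: False, l: False}
  {q: False, t: False, l: False}
  {l: True, t: True, q: True}


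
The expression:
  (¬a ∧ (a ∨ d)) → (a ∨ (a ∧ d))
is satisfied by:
  {a: True, d: False}
  {d: False, a: False}
  {d: True, a: True}


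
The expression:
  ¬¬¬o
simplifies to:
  ¬o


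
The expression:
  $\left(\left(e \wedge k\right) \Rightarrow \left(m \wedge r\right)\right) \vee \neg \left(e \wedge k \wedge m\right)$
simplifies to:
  $r \vee \neg e \vee \neg k \vee \neg m$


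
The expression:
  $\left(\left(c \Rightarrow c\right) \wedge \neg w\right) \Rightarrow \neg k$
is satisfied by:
  {w: True, k: False}
  {k: False, w: False}
  {k: True, w: True}


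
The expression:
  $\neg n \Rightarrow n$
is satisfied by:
  {n: True}


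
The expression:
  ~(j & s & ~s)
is always true.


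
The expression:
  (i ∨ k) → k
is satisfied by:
  {k: True, i: False}
  {i: False, k: False}
  {i: True, k: True}


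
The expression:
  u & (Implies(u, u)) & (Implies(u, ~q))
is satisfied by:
  {u: True, q: False}


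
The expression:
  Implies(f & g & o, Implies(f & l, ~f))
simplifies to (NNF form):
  ~f | ~g | ~l | ~o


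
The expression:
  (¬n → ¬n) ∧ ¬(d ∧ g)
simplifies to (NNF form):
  ¬d ∨ ¬g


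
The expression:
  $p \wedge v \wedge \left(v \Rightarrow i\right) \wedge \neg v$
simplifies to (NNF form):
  $\text{False}$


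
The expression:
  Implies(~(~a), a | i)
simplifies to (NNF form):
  True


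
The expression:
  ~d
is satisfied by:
  {d: False}


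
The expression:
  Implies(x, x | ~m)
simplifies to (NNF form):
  True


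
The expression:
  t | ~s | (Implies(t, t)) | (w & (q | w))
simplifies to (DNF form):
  True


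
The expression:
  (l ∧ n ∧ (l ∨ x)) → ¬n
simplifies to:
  ¬l ∨ ¬n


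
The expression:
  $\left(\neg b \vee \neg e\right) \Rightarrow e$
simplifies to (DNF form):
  $e$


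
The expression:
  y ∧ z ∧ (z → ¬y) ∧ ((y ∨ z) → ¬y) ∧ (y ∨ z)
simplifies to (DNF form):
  False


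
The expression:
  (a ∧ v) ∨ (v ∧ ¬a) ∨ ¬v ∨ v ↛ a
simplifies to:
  True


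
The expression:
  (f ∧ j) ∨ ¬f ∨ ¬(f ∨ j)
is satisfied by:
  {j: True, f: False}
  {f: False, j: False}
  {f: True, j: True}


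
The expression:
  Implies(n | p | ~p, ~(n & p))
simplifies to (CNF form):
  ~n | ~p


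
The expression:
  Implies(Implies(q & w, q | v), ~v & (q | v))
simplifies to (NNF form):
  q & ~v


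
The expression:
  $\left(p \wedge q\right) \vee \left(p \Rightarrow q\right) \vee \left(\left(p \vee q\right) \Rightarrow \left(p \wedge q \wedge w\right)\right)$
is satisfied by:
  {q: True, p: False}
  {p: False, q: False}
  {p: True, q: True}


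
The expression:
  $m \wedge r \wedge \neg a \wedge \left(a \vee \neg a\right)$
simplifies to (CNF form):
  $m \wedge r \wedge \neg a$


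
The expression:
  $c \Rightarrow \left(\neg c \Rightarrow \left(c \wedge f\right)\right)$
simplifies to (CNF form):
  $\text{True}$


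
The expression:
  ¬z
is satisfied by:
  {z: False}


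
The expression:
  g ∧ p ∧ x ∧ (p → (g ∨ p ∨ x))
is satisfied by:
  {p: True, x: True, g: True}


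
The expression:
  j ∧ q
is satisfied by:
  {j: True, q: True}


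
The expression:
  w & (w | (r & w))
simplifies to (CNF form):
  w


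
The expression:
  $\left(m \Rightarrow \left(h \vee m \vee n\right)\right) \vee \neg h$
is always true.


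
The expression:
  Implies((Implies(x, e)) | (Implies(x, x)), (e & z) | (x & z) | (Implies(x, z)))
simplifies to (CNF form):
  z | ~x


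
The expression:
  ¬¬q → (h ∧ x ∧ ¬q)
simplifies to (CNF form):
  ¬q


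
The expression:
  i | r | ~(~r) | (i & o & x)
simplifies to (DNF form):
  i | r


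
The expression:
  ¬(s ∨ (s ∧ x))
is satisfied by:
  {s: False}


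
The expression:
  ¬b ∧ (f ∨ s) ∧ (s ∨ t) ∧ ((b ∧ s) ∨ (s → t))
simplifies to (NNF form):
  t ∧ ¬b ∧ (f ∨ s)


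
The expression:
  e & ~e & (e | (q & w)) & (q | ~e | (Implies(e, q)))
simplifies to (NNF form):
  False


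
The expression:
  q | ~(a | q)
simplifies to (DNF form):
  q | ~a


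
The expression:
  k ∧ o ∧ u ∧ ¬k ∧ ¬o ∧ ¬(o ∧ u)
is never true.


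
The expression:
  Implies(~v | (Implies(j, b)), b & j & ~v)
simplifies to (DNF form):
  (b & j & ~b) | (b & j & ~v) | (j & v & ~b) | (j & v & ~v)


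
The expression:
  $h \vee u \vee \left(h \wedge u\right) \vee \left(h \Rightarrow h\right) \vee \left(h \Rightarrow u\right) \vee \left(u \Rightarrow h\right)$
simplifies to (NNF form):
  $\text{True}$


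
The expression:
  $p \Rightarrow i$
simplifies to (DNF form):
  $i \vee \neg p$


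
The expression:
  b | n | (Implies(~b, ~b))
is always true.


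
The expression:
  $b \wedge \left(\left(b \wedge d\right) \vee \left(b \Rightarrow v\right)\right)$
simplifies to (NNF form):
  $b \wedge \left(d \vee v\right)$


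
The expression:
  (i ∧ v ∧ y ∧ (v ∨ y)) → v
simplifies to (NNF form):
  True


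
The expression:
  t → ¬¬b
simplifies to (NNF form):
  b ∨ ¬t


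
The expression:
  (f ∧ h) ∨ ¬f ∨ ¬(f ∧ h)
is always true.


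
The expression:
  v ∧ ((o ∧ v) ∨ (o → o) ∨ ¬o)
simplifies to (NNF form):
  v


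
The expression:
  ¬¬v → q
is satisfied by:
  {q: True, v: False}
  {v: False, q: False}
  {v: True, q: True}


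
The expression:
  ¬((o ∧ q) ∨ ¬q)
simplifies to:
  q ∧ ¬o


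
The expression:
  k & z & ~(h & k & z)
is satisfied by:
  {z: True, k: True, h: False}


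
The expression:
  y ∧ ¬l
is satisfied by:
  {y: True, l: False}


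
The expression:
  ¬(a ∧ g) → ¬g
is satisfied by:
  {a: True, g: False}
  {g: False, a: False}
  {g: True, a: True}


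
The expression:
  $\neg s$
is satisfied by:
  {s: False}


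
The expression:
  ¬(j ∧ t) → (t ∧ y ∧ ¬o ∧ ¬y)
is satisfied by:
  {t: True, j: True}


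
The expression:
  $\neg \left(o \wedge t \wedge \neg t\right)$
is always true.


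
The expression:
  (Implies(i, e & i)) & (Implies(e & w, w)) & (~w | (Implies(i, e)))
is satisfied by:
  {e: True, i: False}
  {i: False, e: False}
  {i: True, e: True}


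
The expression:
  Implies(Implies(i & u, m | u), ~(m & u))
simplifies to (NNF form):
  ~m | ~u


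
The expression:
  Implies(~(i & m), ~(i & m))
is always true.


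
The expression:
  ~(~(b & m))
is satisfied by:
  {m: True, b: True}


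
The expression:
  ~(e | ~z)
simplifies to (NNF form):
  z & ~e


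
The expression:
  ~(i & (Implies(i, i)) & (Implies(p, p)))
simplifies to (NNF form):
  ~i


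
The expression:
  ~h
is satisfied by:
  {h: False}


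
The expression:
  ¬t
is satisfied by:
  {t: False}


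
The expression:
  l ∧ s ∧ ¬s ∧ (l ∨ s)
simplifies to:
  False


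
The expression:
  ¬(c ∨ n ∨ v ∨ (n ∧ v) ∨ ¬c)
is never true.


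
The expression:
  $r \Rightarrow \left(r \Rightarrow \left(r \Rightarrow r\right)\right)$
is always true.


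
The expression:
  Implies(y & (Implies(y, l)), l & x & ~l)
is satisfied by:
  {l: False, y: False}
  {y: True, l: False}
  {l: True, y: False}


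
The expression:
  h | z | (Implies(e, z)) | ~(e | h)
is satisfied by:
  {h: True, z: True, e: False}
  {h: True, e: False, z: False}
  {z: True, e: False, h: False}
  {z: False, e: False, h: False}
  {h: True, z: True, e: True}
  {h: True, e: True, z: False}
  {z: True, e: True, h: False}


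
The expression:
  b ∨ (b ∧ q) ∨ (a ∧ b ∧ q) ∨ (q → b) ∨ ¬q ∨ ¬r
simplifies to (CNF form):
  b ∨ ¬q ∨ ¬r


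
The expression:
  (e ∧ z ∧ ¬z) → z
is always true.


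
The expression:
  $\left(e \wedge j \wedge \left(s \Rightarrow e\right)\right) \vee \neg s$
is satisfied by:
  {e: True, j: True, s: False}
  {e: True, j: False, s: False}
  {j: True, e: False, s: False}
  {e: False, j: False, s: False}
  {e: True, s: True, j: True}


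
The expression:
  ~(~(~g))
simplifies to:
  ~g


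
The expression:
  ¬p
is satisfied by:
  {p: False}


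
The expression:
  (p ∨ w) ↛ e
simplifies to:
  ¬e ∧ (p ∨ w)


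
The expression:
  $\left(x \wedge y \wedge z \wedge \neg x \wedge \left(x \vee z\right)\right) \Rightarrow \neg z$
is always true.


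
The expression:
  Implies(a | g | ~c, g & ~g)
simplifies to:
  c & ~a & ~g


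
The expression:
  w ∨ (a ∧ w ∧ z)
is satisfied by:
  {w: True}


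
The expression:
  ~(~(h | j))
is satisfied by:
  {h: True, j: True}
  {h: True, j: False}
  {j: True, h: False}


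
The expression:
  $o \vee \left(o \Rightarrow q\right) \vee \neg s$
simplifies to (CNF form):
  $\text{True}$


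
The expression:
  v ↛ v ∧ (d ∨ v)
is never true.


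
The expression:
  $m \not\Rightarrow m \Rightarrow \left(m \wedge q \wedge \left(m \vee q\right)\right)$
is always true.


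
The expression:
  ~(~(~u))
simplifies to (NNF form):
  ~u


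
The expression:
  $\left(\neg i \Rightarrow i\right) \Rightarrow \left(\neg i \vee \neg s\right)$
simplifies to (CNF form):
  $\neg i \vee \neg s$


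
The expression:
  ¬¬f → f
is always true.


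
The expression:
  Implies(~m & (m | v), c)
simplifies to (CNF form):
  c | m | ~v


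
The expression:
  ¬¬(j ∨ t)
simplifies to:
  j ∨ t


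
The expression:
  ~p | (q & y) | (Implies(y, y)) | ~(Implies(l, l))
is always true.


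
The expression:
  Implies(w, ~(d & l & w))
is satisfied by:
  {l: False, d: False, w: False}
  {w: True, l: False, d: False}
  {d: True, l: False, w: False}
  {w: True, d: True, l: False}
  {l: True, w: False, d: False}
  {w: True, l: True, d: False}
  {d: True, l: True, w: False}


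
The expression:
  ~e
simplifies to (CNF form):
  ~e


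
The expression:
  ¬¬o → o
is always true.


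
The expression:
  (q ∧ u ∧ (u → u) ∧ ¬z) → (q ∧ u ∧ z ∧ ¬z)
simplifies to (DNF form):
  z ∨ ¬q ∨ ¬u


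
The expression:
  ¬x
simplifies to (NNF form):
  ¬x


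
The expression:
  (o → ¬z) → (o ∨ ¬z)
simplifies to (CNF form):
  o ∨ ¬z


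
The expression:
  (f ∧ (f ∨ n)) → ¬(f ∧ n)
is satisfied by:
  {n: False, f: False}
  {f: True, n: False}
  {n: True, f: False}


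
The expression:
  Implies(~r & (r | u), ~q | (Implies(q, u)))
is always true.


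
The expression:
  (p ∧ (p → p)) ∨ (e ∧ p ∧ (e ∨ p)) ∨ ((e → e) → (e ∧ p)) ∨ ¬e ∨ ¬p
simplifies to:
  True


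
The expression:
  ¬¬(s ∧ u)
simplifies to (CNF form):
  s ∧ u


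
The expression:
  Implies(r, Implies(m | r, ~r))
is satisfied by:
  {r: False}


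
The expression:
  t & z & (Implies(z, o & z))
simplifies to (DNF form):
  o & t & z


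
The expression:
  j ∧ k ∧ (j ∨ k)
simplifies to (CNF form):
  j ∧ k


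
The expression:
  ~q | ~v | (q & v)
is always true.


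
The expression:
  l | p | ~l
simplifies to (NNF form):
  True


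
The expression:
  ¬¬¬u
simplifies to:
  ¬u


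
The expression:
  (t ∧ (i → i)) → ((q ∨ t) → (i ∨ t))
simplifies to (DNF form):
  True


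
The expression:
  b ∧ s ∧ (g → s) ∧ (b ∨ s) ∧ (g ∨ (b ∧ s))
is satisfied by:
  {b: True, s: True}


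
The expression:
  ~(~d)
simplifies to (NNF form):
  d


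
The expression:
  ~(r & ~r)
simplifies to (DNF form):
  True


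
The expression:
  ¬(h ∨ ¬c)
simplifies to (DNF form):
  c ∧ ¬h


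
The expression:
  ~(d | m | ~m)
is never true.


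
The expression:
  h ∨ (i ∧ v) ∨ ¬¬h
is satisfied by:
  {i: True, h: True, v: True}
  {i: True, h: True, v: False}
  {h: True, v: True, i: False}
  {h: True, v: False, i: False}
  {i: True, v: True, h: False}


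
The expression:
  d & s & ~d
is never true.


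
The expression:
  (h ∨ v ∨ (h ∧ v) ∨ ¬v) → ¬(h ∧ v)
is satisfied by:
  {h: False, v: False}
  {v: True, h: False}
  {h: True, v: False}


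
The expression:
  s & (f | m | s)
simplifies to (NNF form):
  s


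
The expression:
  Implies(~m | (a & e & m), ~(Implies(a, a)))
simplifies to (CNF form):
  m & (~a | ~e)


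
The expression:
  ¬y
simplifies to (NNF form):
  ¬y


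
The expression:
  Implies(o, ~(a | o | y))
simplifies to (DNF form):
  ~o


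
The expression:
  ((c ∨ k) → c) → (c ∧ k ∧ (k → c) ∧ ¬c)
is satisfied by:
  {k: True, c: False}


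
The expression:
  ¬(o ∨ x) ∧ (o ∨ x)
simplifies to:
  False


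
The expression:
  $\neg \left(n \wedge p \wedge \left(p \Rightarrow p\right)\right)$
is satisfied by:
  {p: False, n: False}
  {n: True, p: False}
  {p: True, n: False}


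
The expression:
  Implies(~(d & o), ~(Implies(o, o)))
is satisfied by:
  {d: True, o: True}


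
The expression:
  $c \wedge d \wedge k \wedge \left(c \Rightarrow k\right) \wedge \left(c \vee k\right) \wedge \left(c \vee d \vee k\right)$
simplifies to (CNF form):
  $c \wedge d \wedge k$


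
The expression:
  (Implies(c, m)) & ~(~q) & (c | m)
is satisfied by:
  {m: True, q: True}


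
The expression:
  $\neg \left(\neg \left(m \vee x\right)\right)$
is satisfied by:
  {x: True, m: True}
  {x: True, m: False}
  {m: True, x: False}


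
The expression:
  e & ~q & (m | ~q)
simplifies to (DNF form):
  e & ~q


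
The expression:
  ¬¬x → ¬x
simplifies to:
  ¬x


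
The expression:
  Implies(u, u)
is always true.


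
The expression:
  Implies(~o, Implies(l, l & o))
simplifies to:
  o | ~l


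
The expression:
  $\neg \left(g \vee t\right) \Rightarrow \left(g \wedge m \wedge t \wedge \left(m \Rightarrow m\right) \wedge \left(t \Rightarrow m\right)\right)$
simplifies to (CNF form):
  $g \vee t$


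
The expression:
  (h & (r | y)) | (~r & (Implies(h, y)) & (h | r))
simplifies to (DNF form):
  (h & r) | (h & y)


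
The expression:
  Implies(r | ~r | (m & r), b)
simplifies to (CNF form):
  b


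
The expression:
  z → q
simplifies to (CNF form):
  q ∨ ¬z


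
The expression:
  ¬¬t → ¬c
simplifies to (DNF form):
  ¬c ∨ ¬t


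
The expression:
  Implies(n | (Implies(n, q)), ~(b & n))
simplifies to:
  ~b | ~n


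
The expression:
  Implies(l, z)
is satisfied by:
  {z: True, l: False}
  {l: False, z: False}
  {l: True, z: True}


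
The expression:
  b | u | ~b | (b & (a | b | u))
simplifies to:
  True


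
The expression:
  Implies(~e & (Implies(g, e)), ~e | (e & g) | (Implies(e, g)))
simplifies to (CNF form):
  True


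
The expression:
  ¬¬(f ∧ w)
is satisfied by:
  {w: True, f: True}


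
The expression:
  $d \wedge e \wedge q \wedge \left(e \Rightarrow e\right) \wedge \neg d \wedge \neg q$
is never true.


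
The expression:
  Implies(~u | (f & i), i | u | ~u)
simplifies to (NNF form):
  True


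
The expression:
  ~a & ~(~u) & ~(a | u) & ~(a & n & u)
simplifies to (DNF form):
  False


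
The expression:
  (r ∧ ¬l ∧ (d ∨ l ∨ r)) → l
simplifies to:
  l ∨ ¬r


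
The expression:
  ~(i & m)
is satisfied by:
  {m: False, i: False}
  {i: True, m: False}
  {m: True, i: False}


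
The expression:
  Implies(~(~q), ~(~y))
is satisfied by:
  {y: True, q: False}
  {q: False, y: False}
  {q: True, y: True}


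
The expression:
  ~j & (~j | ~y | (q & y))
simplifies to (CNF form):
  ~j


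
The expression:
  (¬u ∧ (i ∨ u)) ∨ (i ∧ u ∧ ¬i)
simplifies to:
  i ∧ ¬u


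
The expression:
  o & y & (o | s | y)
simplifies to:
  o & y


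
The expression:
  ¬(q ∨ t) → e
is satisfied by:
  {t: True, q: True, e: True}
  {t: True, q: True, e: False}
  {t: True, e: True, q: False}
  {t: True, e: False, q: False}
  {q: True, e: True, t: False}
  {q: True, e: False, t: False}
  {e: True, q: False, t: False}


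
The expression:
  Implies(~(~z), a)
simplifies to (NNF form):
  a | ~z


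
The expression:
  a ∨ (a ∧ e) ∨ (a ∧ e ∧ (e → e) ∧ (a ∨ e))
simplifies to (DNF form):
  a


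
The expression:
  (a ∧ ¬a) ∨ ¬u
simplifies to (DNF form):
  ¬u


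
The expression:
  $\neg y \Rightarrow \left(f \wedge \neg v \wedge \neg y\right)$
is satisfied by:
  {y: True, f: True, v: False}
  {y: True, v: False, f: False}
  {y: True, f: True, v: True}
  {y: True, v: True, f: False}
  {f: True, v: False, y: False}


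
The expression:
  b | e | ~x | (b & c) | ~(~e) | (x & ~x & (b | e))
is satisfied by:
  {b: True, e: True, x: False}
  {b: True, e: False, x: False}
  {e: True, b: False, x: False}
  {b: False, e: False, x: False}
  {b: True, x: True, e: True}
  {b: True, x: True, e: False}
  {x: True, e: True, b: False}


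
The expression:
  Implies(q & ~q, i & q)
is always true.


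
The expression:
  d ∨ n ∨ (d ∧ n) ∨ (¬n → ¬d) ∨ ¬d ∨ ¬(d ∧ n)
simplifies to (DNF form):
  True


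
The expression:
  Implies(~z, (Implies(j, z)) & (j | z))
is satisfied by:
  {z: True}


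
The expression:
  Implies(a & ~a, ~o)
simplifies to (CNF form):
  True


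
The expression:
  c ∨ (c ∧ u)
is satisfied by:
  {c: True}


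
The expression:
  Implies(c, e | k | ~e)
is always true.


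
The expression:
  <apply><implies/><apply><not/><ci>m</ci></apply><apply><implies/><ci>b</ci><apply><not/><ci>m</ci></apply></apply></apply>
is always true.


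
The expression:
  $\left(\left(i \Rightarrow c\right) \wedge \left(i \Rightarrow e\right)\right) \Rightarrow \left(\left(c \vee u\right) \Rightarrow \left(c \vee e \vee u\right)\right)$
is always true.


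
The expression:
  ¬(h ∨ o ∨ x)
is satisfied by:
  {x: False, o: False, h: False}


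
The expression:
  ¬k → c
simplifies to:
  c ∨ k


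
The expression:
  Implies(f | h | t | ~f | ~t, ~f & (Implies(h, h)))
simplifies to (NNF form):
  ~f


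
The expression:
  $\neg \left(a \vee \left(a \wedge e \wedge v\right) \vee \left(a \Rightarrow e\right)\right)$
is never true.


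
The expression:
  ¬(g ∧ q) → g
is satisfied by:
  {g: True}


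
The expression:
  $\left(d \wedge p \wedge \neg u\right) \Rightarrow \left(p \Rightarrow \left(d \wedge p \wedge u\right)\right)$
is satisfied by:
  {u: True, p: False, d: False}
  {p: False, d: False, u: False}
  {d: True, u: True, p: False}
  {d: True, p: False, u: False}
  {u: True, p: True, d: False}
  {p: True, u: False, d: False}
  {d: True, p: True, u: True}


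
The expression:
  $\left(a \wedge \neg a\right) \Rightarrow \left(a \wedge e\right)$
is always true.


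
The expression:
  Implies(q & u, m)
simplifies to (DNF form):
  m | ~q | ~u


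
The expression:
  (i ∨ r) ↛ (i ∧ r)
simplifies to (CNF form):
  (i ∨ r) ∧ (i ∨ ¬i) ∧ (r ∨ ¬r) ∧ (¬i ∨ ¬r)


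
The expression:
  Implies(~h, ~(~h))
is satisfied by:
  {h: True}


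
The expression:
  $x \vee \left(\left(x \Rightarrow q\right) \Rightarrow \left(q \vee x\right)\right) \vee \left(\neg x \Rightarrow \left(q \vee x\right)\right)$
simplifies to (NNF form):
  $q \vee x$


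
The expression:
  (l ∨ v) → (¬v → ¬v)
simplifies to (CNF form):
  True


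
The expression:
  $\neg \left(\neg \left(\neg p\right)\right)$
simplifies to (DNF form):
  $\neg p$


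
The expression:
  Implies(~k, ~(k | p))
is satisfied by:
  {k: True, p: False}
  {p: False, k: False}
  {p: True, k: True}


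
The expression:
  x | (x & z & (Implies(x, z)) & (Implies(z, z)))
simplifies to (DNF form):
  x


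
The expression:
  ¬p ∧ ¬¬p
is never true.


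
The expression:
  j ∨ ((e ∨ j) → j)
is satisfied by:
  {j: True, e: False}
  {e: False, j: False}
  {e: True, j: True}


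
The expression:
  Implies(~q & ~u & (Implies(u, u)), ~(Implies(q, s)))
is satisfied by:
  {q: True, u: True}
  {q: True, u: False}
  {u: True, q: False}


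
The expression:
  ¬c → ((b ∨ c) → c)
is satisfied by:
  {c: True, b: False}
  {b: False, c: False}
  {b: True, c: True}


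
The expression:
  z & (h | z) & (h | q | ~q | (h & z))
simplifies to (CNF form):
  z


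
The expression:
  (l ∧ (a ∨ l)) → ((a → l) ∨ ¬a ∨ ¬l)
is always true.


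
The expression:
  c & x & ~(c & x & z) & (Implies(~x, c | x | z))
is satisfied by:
  {c: True, x: True, z: False}


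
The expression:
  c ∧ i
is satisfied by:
  {c: True, i: True}


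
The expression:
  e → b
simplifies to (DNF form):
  b ∨ ¬e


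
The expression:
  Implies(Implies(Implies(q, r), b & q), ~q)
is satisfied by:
  {r: True, q: False, b: False}
  {r: False, q: False, b: False}
  {b: True, r: True, q: False}
  {b: True, r: False, q: False}
  {q: True, r: True, b: False}


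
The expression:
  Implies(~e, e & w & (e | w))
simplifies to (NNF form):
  e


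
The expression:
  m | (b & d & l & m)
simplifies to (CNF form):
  m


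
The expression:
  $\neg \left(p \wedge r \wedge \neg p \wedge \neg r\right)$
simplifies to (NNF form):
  $\text{True}$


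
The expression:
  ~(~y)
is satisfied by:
  {y: True}


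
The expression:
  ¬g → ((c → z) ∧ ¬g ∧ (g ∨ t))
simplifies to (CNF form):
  (g ∨ t) ∧ (g ∨ t ∨ z) ∧ (g ∨ t ∨ ¬c) ∧ (g ∨ z ∨ ¬c)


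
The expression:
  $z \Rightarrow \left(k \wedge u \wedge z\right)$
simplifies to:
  $\left(k \wedge u\right) \vee \neg z$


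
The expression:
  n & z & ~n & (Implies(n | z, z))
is never true.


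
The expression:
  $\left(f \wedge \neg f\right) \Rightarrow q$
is always true.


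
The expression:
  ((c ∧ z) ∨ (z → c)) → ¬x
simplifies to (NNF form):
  (z ∧ ¬c) ∨ ¬x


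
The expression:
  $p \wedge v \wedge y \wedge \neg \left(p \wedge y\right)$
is never true.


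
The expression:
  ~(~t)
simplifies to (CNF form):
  t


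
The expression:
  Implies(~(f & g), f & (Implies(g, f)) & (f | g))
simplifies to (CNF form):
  f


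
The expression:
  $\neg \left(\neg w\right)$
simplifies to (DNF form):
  $w$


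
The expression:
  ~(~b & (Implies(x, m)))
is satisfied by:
  {b: True, x: True, m: False}
  {b: True, x: False, m: False}
  {b: True, m: True, x: True}
  {b: True, m: True, x: False}
  {x: True, m: False, b: False}


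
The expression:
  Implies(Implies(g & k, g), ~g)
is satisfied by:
  {g: False}


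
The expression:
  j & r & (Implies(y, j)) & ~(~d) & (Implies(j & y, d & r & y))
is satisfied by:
  {r: True, j: True, d: True}


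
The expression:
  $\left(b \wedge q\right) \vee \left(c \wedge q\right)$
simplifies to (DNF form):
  $\left(b \wedge q\right) \vee \left(c \wedge q\right)$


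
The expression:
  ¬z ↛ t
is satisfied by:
  {z: False, t: False}


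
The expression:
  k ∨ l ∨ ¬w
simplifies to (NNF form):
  k ∨ l ∨ ¬w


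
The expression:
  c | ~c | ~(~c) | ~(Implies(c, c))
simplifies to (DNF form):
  True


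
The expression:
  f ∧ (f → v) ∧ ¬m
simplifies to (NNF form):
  f ∧ v ∧ ¬m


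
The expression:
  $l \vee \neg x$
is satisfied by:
  {l: True, x: False}
  {x: False, l: False}
  {x: True, l: True}


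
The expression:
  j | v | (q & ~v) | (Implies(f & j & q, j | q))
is always true.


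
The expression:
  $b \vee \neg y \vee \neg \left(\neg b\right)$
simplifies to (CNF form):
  $b \vee \neg y$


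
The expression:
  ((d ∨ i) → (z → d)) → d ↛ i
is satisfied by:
  {d: True, z: True, i: False}
  {d: True, i: False, z: False}
  {z: True, i: True, d: False}


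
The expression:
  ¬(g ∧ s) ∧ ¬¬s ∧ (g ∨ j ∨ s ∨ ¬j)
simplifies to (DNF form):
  s ∧ ¬g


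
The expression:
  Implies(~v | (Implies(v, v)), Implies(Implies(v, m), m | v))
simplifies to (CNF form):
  m | v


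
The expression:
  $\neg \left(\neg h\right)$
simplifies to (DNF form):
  $h$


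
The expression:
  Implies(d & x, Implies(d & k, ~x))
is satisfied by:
  {k: False, d: False, x: False}
  {x: True, k: False, d: False}
  {d: True, k: False, x: False}
  {x: True, d: True, k: False}
  {k: True, x: False, d: False}
  {x: True, k: True, d: False}
  {d: True, k: True, x: False}


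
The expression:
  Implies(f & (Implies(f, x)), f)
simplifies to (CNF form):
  True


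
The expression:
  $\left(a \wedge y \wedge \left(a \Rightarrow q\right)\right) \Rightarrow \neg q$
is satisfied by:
  {q: False, a: False, y: False}
  {y: True, q: False, a: False}
  {a: True, q: False, y: False}
  {y: True, a: True, q: False}
  {q: True, y: False, a: False}
  {y: True, q: True, a: False}
  {a: True, q: True, y: False}


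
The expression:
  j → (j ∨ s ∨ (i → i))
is always true.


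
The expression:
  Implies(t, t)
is always true.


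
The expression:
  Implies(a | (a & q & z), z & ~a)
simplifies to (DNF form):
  ~a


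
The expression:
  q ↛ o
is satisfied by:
  {q: True, o: False}


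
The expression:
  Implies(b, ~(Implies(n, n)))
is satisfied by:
  {b: False}


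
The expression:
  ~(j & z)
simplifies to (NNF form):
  ~j | ~z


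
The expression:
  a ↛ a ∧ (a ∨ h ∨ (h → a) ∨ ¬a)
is never true.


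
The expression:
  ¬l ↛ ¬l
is never true.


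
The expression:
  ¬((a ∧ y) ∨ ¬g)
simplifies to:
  g ∧ (¬a ∨ ¬y)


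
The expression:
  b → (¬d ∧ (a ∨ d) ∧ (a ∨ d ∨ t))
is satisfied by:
  {a: True, b: False, d: False}
  {a: False, b: False, d: False}
  {d: True, a: True, b: False}
  {d: True, a: False, b: False}
  {b: True, a: True, d: False}


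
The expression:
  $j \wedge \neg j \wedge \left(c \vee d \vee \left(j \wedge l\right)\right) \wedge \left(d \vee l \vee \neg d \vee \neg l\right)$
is never true.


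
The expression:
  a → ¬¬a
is always true.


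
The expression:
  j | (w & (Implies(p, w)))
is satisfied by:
  {w: True, j: True}
  {w: True, j: False}
  {j: True, w: False}


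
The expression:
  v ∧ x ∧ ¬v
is never true.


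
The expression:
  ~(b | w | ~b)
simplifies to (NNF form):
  False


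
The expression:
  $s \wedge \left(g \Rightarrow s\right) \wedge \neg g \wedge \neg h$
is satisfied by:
  {s: True, g: False, h: False}


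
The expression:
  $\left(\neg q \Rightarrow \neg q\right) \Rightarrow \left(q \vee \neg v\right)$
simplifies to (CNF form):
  $q \vee \neg v$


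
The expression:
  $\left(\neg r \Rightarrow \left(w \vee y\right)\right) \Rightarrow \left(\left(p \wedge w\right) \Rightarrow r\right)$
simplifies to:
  $r \vee \neg p \vee \neg w$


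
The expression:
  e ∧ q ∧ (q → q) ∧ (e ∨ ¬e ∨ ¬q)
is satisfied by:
  {e: True, q: True}


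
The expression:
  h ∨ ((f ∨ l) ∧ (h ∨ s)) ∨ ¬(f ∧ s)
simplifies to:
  True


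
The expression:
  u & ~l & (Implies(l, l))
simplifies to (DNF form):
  u & ~l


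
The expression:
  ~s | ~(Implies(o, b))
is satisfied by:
  {o: True, s: False, b: False}
  {o: False, s: False, b: False}
  {b: True, o: True, s: False}
  {b: True, o: False, s: False}
  {s: True, o: True, b: False}


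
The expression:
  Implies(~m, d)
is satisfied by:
  {d: True, m: True}
  {d: True, m: False}
  {m: True, d: False}


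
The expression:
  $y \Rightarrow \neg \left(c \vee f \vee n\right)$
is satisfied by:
  {n: False, f: False, y: False, c: False}
  {c: True, n: False, f: False, y: False}
  {f: True, c: False, n: False, y: False}
  {c: True, f: True, n: False, y: False}
  {n: True, c: False, f: False, y: False}
  {c: True, n: True, f: False, y: False}
  {f: True, n: True, c: False, y: False}
  {c: True, f: True, n: True, y: False}
  {y: True, c: False, n: False, f: False}


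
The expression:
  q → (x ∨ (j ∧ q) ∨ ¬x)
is always true.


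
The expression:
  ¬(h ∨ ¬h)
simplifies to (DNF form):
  False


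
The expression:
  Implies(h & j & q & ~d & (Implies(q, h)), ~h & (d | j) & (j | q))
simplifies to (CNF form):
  d | ~h | ~j | ~q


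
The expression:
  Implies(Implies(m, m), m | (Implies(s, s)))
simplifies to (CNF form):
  True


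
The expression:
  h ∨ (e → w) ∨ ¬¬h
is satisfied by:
  {h: True, w: True, e: False}
  {h: True, e: False, w: False}
  {w: True, e: False, h: False}
  {w: False, e: False, h: False}
  {h: True, w: True, e: True}
  {h: True, e: True, w: False}
  {w: True, e: True, h: False}


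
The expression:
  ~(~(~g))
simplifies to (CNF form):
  ~g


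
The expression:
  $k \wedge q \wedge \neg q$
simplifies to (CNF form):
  $\text{False}$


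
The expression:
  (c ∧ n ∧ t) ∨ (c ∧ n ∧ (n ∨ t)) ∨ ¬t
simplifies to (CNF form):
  (c ∨ ¬t) ∧ (n ∨ ¬t)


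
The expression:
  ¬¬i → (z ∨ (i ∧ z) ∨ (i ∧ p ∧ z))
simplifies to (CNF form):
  z ∨ ¬i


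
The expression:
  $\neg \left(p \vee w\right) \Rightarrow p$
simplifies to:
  $p \vee w$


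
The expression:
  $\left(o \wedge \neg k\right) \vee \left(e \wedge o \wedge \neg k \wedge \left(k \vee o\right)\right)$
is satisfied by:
  {o: True, k: False}


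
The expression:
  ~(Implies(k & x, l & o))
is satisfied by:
  {x: True, k: True, l: False, o: False}
  {o: True, x: True, k: True, l: False}
  {l: True, x: True, k: True, o: False}


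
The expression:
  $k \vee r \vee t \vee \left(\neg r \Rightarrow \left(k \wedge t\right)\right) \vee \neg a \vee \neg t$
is always true.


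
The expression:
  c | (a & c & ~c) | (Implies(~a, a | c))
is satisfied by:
  {a: True, c: True}
  {a: True, c: False}
  {c: True, a: False}


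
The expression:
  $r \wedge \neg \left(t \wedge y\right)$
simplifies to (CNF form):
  $r \wedge \left(\neg t \vee \neg y\right)$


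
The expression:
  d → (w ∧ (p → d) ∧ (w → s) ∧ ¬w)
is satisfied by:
  {d: False}


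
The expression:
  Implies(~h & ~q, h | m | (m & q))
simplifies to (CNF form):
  h | m | q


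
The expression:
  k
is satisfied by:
  {k: True}


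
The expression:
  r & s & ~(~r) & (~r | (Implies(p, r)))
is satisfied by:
  {r: True, s: True}


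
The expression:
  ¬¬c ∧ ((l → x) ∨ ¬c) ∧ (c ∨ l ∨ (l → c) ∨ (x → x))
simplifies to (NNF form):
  c ∧ (x ∨ ¬l)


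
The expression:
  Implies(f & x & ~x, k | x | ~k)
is always true.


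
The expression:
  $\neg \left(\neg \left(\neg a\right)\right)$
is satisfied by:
  {a: False}


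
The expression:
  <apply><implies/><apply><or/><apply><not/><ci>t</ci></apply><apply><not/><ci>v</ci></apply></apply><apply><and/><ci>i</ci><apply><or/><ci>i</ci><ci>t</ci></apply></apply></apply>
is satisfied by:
  {i: True, v: True, t: True}
  {i: True, v: True, t: False}
  {i: True, t: True, v: False}
  {i: True, t: False, v: False}
  {v: True, t: True, i: False}


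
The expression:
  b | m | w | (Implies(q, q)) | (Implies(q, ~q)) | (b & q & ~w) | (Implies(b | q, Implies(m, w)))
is always true.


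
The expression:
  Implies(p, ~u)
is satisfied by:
  {p: False, u: False}
  {u: True, p: False}
  {p: True, u: False}


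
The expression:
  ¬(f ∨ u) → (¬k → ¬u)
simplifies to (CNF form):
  True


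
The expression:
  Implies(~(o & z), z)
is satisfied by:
  {z: True}


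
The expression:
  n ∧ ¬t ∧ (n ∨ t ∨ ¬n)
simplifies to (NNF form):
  n ∧ ¬t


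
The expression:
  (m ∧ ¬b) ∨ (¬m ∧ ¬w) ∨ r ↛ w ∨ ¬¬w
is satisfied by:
  {r: True, w: True, m: False, b: False}
  {r: True, m: False, b: False, w: False}
  {w: True, m: False, b: False, r: False}
  {w: False, m: False, b: False, r: False}
  {r: True, b: True, w: True, m: False}
  {r: True, b: True, w: False, m: False}
  {b: True, w: True, r: False, m: False}
  {b: True, r: False, m: False, w: False}
  {w: True, r: True, m: True, b: False}
  {r: True, m: True, w: False, b: False}
  {w: True, m: True, r: False, b: False}
  {m: True, r: False, b: False, w: False}
  {r: True, b: True, m: True, w: True}
  {r: True, b: True, m: True, w: False}
  {b: True, m: True, w: True, r: False}


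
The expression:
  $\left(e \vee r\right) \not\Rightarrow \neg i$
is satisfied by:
  {i: True, r: True, e: True}
  {i: True, r: True, e: False}
  {i: True, e: True, r: False}


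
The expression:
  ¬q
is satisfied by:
  {q: False}


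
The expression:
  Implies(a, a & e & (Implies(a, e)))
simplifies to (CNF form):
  e | ~a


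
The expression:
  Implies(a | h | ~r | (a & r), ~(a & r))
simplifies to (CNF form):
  ~a | ~r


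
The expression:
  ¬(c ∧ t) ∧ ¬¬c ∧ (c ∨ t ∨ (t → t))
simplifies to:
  c ∧ ¬t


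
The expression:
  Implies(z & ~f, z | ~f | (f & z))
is always true.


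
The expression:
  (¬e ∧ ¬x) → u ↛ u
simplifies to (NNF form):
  e ∨ x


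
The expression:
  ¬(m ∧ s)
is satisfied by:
  {s: False, m: False}
  {m: True, s: False}
  {s: True, m: False}


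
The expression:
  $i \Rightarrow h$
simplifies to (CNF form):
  $h \vee \neg i$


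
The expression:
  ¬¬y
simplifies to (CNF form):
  y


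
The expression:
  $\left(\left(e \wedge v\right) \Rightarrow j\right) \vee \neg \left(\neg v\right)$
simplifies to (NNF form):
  $\text{True}$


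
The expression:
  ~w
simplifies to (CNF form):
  ~w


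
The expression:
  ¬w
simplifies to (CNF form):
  ¬w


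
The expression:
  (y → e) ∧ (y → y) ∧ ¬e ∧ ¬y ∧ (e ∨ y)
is never true.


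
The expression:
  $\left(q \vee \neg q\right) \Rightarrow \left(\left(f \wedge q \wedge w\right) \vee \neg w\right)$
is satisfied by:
  {f: True, q: True, w: False}
  {f: True, q: False, w: False}
  {q: True, f: False, w: False}
  {f: False, q: False, w: False}
  {w: True, f: True, q: True}


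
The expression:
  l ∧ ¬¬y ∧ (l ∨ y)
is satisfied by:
  {y: True, l: True}


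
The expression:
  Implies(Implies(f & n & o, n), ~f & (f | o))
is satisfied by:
  {o: True, f: False}


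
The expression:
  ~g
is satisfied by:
  {g: False}


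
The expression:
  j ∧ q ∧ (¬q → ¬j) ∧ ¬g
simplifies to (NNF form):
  j ∧ q ∧ ¬g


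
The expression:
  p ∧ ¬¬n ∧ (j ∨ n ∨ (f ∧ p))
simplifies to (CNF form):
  n ∧ p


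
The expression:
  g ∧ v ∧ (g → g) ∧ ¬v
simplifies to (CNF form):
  False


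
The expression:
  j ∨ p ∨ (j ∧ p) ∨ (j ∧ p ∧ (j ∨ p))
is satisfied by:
  {p: True, j: True}
  {p: True, j: False}
  {j: True, p: False}


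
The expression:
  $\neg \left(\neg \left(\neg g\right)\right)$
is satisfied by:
  {g: False}


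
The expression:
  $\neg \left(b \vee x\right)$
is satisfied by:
  {x: False, b: False}


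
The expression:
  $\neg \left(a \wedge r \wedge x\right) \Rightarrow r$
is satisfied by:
  {r: True}


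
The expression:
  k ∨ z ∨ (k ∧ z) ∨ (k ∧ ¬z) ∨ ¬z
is always true.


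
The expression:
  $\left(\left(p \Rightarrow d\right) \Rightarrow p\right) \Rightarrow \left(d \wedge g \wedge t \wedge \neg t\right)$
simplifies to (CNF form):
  $\neg p$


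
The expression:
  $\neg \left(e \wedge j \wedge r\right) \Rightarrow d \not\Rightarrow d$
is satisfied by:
  {r: True, j: True, e: True}


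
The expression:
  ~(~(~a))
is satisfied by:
  {a: False}


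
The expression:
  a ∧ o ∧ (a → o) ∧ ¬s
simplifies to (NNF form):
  a ∧ o ∧ ¬s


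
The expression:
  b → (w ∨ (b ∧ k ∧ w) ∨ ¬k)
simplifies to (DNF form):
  w ∨ ¬b ∨ ¬k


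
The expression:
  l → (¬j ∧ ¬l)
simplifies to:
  ¬l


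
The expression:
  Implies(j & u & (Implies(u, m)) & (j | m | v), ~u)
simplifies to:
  ~j | ~m | ~u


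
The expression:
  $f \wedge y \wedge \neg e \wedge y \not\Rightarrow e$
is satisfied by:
  {f: True, y: True, e: False}


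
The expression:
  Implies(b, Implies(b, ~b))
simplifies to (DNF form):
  ~b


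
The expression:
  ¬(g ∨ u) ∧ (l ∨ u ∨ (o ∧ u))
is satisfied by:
  {l: True, u: False, g: False}


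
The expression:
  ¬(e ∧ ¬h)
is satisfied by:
  {h: True, e: False}
  {e: False, h: False}
  {e: True, h: True}


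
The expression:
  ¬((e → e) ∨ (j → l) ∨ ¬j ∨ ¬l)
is never true.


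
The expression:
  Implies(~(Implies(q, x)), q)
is always true.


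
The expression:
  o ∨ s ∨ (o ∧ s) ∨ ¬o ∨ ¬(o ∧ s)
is always true.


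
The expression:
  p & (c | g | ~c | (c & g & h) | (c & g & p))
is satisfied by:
  {p: True}


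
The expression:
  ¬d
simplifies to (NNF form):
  ¬d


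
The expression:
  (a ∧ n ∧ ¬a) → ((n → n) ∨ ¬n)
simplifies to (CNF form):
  True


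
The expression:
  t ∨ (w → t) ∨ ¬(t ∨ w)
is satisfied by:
  {t: True, w: False}
  {w: False, t: False}
  {w: True, t: True}


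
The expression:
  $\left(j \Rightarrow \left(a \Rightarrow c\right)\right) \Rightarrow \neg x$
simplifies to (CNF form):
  $\left(a \vee \neg x\right) \wedge \left(j \vee \neg x\right) \wedge \left(\neg c \vee \neg x\right)$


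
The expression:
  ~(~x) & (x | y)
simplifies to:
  x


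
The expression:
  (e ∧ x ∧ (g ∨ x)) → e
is always true.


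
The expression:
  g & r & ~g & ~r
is never true.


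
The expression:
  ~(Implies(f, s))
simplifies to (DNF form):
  f & ~s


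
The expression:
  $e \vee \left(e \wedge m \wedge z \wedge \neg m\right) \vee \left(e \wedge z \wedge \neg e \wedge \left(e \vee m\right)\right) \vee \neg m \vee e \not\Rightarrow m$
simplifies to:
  $e \vee \neg m$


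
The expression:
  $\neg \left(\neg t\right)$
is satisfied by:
  {t: True}


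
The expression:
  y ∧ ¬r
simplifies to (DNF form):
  y ∧ ¬r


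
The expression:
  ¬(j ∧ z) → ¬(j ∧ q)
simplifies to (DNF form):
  z ∨ ¬j ∨ ¬q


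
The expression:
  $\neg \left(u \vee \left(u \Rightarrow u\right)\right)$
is never true.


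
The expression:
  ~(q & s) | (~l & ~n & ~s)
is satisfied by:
  {s: False, q: False}
  {q: True, s: False}
  {s: True, q: False}


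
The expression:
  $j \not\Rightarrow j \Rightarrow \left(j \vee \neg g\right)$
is always true.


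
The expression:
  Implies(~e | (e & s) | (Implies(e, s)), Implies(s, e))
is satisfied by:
  {e: True, s: False}
  {s: False, e: False}
  {s: True, e: True}
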